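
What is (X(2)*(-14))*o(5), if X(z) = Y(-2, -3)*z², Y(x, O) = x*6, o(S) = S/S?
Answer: 672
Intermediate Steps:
o(S) = 1
Y(x, O) = 6*x
X(z) = -12*z² (X(z) = (6*(-2))*z² = -12*z²)
(X(2)*(-14))*o(5) = (-12*2²*(-14))*1 = (-12*4*(-14))*1 = -48*(-14)*1 = 672*1 = 672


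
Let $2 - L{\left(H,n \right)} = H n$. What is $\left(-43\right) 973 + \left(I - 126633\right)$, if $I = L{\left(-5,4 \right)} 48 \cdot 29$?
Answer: $-137848$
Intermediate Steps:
$L{\left(H,n \right)} = 2 - H n$
$I = 30624$ ($I = \left(2 - \left(-5\right) 4\right) 48 \cdot 29 = \left(2 + 20\right) 48 \cdot 29 = 22 \cdot 48 \cdot 29 = 1056 \cdot 29 = 30624$)
$\left(-43\right) 973 + \left(I - 126633\right) = \left(-43\right) 973 + \left(30624 - 126633\right) = -41839 - 96009 = -137848$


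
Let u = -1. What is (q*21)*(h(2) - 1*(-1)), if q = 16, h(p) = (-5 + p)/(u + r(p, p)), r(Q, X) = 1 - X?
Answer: 840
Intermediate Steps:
h(p) = -(-5 + p)/p (h(p) = (-5 + p)/(-1 + (1 - p)) = (-5 + p)/((-p)) = (-5 + p)*(-1/p) = -(-5 + p)/p)
(q*21)*(h(2) - 1*(-1)) = (16*21)*((5 - 1*2)/2 - 1*(-1)) = 336*((5 - 2)/2 + 1) = 336*((½)*3 + 1) = 336*(3/2 + 1) = 336*(5/2) = 840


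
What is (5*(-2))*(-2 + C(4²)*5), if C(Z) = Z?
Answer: -780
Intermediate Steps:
(5*(-2))*(-2 + C(4²)*5) = (5*(-2))*(-2 + 4²*5) = -10*(-2 + 16*5) = -10*(-2 + 80) = -10*78 = -780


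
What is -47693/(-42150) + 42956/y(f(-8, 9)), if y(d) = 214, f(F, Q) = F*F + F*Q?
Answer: 910400851/4510050 ≈ 201.86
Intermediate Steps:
f(F, Q) = F**2 + F*Q
-47693/(-42150) + 42956/y(f(-8, 9)) = -47693/(-42150) + 42956/214 = -47693*(-1/42150) + 42956*(1/214) = 47693/42150 + 21478/107 = 910400851/4510050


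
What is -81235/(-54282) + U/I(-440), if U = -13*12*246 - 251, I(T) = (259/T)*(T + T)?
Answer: -513667771/7029519 ≈ -73.073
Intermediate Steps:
I(T) = 518 (I(T) = (259/T)*(2*T) = 518)
U = -38627 (U = -156*246 - 251 = -38376 - 251 = -38627)
-81235/(-54282) + U/I(-440) = -81235/(-54282) - 38627/518 = -81235*(-1/54282) - 38627*1/518 = 81235/54282 - 38627/518 = -513667771/7029519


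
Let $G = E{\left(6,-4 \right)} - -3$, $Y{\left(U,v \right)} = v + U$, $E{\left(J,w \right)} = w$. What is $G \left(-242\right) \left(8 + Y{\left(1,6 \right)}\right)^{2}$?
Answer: $54450$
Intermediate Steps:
$Y{\left(U,v \right)} = U + v$
$G = -1$ ($G = -4 - -3 = -4 + 3 = -1$)
$G \left(-242\right) \left(8 + Y{\left(1,6 \right)}\right)^{2} = \left(-1\right) \left(-242\right) \left(8 + \left(1 + 6\right)\right)^{2} = 242 \left(8 + 7\right)^{2} = 242 \cdot 15^{2} = 242 \cdot 225 = 54450$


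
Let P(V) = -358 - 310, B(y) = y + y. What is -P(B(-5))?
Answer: 668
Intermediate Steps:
B(y) = 2*y
P(V) = -668
-P(B(-5)) = -1*(-668) = 668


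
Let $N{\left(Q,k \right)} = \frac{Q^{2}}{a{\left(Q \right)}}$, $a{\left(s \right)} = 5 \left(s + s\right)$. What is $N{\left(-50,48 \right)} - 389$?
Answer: $-394$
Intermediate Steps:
$a{\left(s \right)} = 10 s$ ($a{\left(s \right)} = 5 \cdot 2 s = 10 s$)
$N{\left(Q,k \right)} = \frac{Q}{10}$ ($N{\left(Q,k \right)} = \frac{Q^{2}}{10 Q} = Q^{2} \frac{1}{10 Q} = \frac{Q}{10}$)
$N{\left(-50,48 \right)} - 389 = \frac{1}{10} \left(-50\right) - 389 = -5 - 389 = -394$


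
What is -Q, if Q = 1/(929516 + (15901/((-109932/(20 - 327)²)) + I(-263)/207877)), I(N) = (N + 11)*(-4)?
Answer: -22852334364/20930074977269207 ≈ -1.0918e-6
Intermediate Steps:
I(N) = -44 - 4*N (I(N) = (11 + N)*(-4) = -44 - 4*N)
Q = 22852334364/20930074977269207 (Q = 1/(929516 + (15901/((-109932/(20 - 327)²)) + (-44 - 4*(-263))/207877)) = 1/(929516 + (15901/((-109932/((-307)²))) + (-44 + 1052)*(1/207877))) = 1/(929516 + (15901/((-109932/94249)) + 1008*(1/207877))) = 1/(929516 + (15901/((-109932*1/94249)) + 1008/207877)) = 1/(929516 + (15901/(-109932/94249) + 1008/207877)) = 1/(929516 + (15901*(-94249/109932) + 1008/207877)) = 1/(929516 + (-1498653349/109932 + 1008/207877)) = 1/(929516 - 311535451418617/22852334364) = 1/(20930074977269207/22852334364) = 22852334364/20930074977269207 ≈ 1.0918e-6)
-Q = -1*22852334364/20930074977269207 = -22852334364/20930074977269207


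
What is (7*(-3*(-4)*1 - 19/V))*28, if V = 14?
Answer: 2086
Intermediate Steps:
(7*(-3*(-4)*1 - 19/V))*28 = (7*(-3*(-4)*1 - 19/14))*28 = (7*(12*1 - 19*1/14))*28 = (7*(12 - 19/14))*28 = (7*(149/14))*28 = (149/2)*28 = 2086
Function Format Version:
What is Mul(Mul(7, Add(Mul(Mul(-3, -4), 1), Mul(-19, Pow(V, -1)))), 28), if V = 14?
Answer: 2086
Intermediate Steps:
Mul(Mul(7, Add(Mul(Mul(-3, -4), 1), Mul(-19, Pow(V, -1)))), 28) = Mul(Mul(7, Add(Mul(Mul(-3, -4), 1), Mul(-19, Pow(14, -1)))), 28) = Mul(Mul(7, Add(Mul(12, 1), Mul(-19, Rational(1, 14)))), 28) = Mul(Mul(7, Add(12, Rational(-19, 14))), 28) = Mul(Mul(7, Rational(149, 14)), 28) = Mul(Rational(149, 2), 28) = 2086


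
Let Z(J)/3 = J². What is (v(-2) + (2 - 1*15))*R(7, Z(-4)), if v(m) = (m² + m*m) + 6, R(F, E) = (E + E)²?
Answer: 9216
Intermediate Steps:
Z(J) = 3*J²
R(F, E) = 4*E² (R(F, E) = (2*E)² = 4*E²)
v(m) = 6 + 2*m² (v(m) = (m² + m²) + 6 = 2*m² + 6 = 6 + 2*m²)
(v(-2) + (2 - 1*15))*R(7, Z(-4)) = ((6 + 2*(-2)²) + (2 - 1*15))*(4*(3*(-4)²)²) = ((6 + 2*4) + (2 - 15))*(4*(3*16)²) = ((6 + 8) - 13)*(4*48²) = (14 - 13)*(4*2304) = 1*9216 = 9216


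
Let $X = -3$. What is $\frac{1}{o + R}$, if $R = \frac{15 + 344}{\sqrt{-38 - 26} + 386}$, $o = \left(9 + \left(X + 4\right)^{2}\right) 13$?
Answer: $\frac{19516374}{2555272121} + \frac{2872 i}{2555272121} \approx 0.0076377 + 1.1239 \cdot 10^{-6} i$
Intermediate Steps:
$o = 130$ ($o = \left(9 + \left(-3 + 4\right)^{2}\right) 13 = \left(9 + 1^{2}\right) 13 = \left(9 + 1\right) 13 = 10 \cdot 13 = 130$)
$R = \frac{359 \left(386 - 8 i\right)}{149060}$ ($R = \frac{359}{\sqrt{-64} + 386} = \frac{359}{8 i + 386} = \frac{359}{386 + 8 i} = 359 \frac{386 - 8 i}{149060} = \frac{359 \left(386 - 8 i\right)}{149060} \approx 0.92965 - 0.019267 i$)
$\frac{1}{o + R} = \frac{1}{130 + \left(\frac{69287}{74530} - \frac{718 i}{37265}\right)} = \frac{1}{\frac{9758187}{74530} - \frac{718 i}{37265}} = \frac{149060 \left(\frac{9758187}{74530} + \frac{718 i}{37265}\right)}{2555272121}$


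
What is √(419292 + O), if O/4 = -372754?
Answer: 2*I*√267931 ≈ 1035.2*I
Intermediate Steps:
O = -1491016 (O = 4*(-372754) = -1491016)
√(419292 + O) = √(419292 - 1491016) = √(-1071724) = 2*I*√267931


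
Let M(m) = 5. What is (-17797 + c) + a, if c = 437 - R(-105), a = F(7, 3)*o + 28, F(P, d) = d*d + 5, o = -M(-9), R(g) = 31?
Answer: -17433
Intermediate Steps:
o = -5 (o = -1*5 = -5)
F(P, d) = 5 + d² (F(P, d) = d² + 5 = 5 + d²)
a = -42 (a = (5 + 3²)*(-5) + 28 = (5 + 9)*(-5) + 28 = 14*(-5) + 28 = -70 + 28 = -42)
c = 406 (c = 437 - 1*31 = 437 - 31 = 406)
(-17797 + c) + a = (-17797 + 406) - 42 = -17391 - 42 = -17433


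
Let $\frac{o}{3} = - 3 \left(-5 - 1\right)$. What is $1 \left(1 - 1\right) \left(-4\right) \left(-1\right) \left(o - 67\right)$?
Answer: $0$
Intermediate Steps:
$o = 54$ ($o = 3 \left(- 3 \left(-5 - 1\right)\right) = 3 \left(\left(-3\right) \left(-6\right)\right) = 3 \cdot 18 = 54$)
$1 \left(1 - 1\right) \left(-4\right) \left(-1\right) \left(o - 67\right) = 1 \left(1 - 1\right) \left(-4\right) \left(-1\right) \left(54 - 67\right) = 1 \cdot 0 \left(-4\right) \left(-1\right) \left(-13\right) = 1 \cdot 0 \left(-1\right) \left(-13\right) = 0 \left(-1\right) \left(-13\right) = 0 \left(-13\right) = 0$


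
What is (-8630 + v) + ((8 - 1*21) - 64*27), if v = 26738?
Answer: 16367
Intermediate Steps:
(-8630 + v) + ((8 - 1*21) - 64*27) = (-8630 + 26738) + ((8 - 1*21) - 64*27) = 18108 + ((8 - 21) - 1728) = 18108 + (-13 - 1728) = 18108 - 1741 = 16367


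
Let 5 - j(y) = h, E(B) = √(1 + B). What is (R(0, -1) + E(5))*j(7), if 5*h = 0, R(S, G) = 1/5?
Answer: 1 + 5*√6 ≈ 13.247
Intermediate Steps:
R(S, G) = ⅕
h = 0 (h = (⅕)*0 = 0)
j(y) = 5 (j(y) = 5 - 1*0 = 5 + 0 = 5)
(R(0, -1) + E(5))*j(7) = (⅕ + √(1 + 5))*5 = (⅕ + √6)*5 = 1 + 5*√6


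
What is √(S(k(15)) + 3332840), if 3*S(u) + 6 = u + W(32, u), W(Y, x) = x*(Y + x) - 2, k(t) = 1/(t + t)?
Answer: 7*√550938477/90 ≈ 1825.6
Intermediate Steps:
k(t) = 1/(2*t)
W(Y, x) = -2 + x*(Y + x)
S(u) = -8/3 + 11*u + u²/3 (S(u) = -2 + (u + (-2 + u² + 32*u))/3 = -2 + (-2 + u² + 33*u)/3 = -2 + (-⅔ + 11*u + u²/3) = -8/3 + 11*u + u²/3)
√(S(k(15)) + 3332840) = √((-8/3 + 11*((½)/15) + ((½)/15)²/3) + 3332840) = √((-8/3 + 11*((½)*(1/15)) + ((½)*(1/15))²/3) + 3332840) = √((-8/3 + 11*(1/30) + (1/30)²/3) + 3332840) = √((-8/3 + 11/30 + (⅓)*(1/900)) + 3332840) = √((-8/3 + 11/30 + 1/2700) + 3332840) = √(-6209/2700 + 3332840) = √(8998661791/2700) = 7*√550938477/90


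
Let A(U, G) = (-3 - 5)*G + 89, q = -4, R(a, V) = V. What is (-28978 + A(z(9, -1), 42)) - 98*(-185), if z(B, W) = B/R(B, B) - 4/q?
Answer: -11095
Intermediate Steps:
z(B, W) = 2 (z(B, W) = B/B - 4/(-4) = 1 - 4*(-¼) = 1 + 1 = 2)
A(U, G) = 89 - 8*G (A(U, G) = -8*G + 89 = 89 - 8*G)
(-28978 + A(z(9, -1), 42)) - 98*(-185) = (-28978 + (89 - 8*42)) - 98*(-185) = (-28978 + (89 - 336)) + 18130 = (-28978 - 247) + 18130 = -29225 + 18130 = -11095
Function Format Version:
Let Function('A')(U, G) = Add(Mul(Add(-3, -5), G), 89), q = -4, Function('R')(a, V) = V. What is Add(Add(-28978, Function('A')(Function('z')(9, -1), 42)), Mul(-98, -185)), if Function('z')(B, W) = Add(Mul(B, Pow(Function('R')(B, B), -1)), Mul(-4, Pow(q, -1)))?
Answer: -11095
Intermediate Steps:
Function('z')(B, W) = 2 (Function('z')(B, W) = Add(Mul(B, Pow(B, -1)), Mul(-4, Pow(-4, -1))) = Add(1, Mul(-4, Rational(-1, 4))) = Add(1, 1) = 2)
Function('A')(U, G) = Add(89, Mul(-8, G)) (Function('A')(U, G) = Add(Mul(-8, G), 89) = Add(89, Mul(-8, G)))
Add(Add(-28978, Function('A')(Function('z')(9, -1), 42)), Mul(-98, -185)) = Add(Add(-28978, Add(89, Mul(-8, 42))), Mul(-98, -185)) = Add(Add(-28978, Add(89, -336)), 18130) = Add(Add(-28978, -247), 18130) = Add(-29225, 18130) = -11095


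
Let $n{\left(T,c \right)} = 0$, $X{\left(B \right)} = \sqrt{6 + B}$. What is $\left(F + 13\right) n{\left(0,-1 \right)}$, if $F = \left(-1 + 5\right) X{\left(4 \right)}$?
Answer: $0$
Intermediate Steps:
$F = 4 \sqrt{10}$ ($F = \left(-1 + 5\right) \sqrt{6 + 4} = 4 \sqrt{10} \approx 12.649$)
$\left(F + 13\right) n{\left(0,-1 \right)} = \left(4 \sqrt{10} + 13\right) 0 = \left(13 + 4 \sqrt{10}\right) 0 = 0$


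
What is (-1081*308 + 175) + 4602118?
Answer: 4269345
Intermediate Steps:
(-1081*308 + 175) + 4602118 = (-332948 + 175) + 4602118 = -332773 + 4602118 = 4269345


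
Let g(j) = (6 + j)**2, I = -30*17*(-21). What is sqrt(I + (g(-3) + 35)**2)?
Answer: sqrt(12646) ≈ 112.45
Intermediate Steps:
I = 10710 (I = -510*(-21) = 10710)
sqrt(I + (g(-3) + 35)**2) = sqrt(10710 + ((6 - 3)**2 + 35)**2) = sqrt(10710 + (3**2 + 35)**2) = sqrt(10710 + (9 + 35)**2) = sqrt(10710 + 44**2) = sqrt(10710 + 1936) = sqrt(12646)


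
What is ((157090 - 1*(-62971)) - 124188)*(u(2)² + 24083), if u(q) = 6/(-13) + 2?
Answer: 390244047771/169 ≈ 2.3091e+9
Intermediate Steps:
u(q) = 20/13 (u(q) = 6*(-1/13) + 2 = -6/13 + 2 = 20/13)
((157090 - 1*(-62971)) - 124188)*(u(2)² + 24083) = ((157090 - 1*(-62971)) - 124188)*((20/13)² + 24083) = ((157090 + 62971) - 124188)*(400/169 + 24083) = (220061 - 124188)*(4070427/169) = 95873*(4070427/169) = 390244047771/169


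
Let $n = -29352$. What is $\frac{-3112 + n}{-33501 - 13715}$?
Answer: $\frac{2029}{2951} \approx 0.68756$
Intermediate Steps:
$\frac{-3112 + n}{-33501 - 13715} = \frac{-3112 - 29352}{-33501 - 13715} = - \frac{32464}{-47216} = \left(-32464\right) \left(- \frac{1}{47216}\right) = \frac{2029}{2951}$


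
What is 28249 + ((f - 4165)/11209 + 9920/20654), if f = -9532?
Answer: 3269886832128/115755343 ≈ 28248.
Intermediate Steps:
28249 + ((f - 4165)/11209 + 9920/20654) = 28249 + ((-9532 - 4165)/11209 + 9920/20654) = 28249 + (-13697*1/11209 + 9920*(1/20654)) = 28249 + (-13697/11209 + 4960/10327) = 28249 - 85852279/115755343 = 3269886832128/115755343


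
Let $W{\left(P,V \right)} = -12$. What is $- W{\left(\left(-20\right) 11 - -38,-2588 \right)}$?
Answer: $12$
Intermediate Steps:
$- W{\left(\left(-20\right) 11 - -38,-2588 \right)} = \left(-1\right) \left(-12\right) = 12$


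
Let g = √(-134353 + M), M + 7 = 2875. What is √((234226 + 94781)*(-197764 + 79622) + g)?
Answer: √(-38869544994 + I*√131485) ≈ 0.e-3 + 1.9715e+5*I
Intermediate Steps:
M = 2868 (M = -7 + 2875 = 2868)
g = I*√131485 (g = √(-134353 + 2868) = √(-131485) = I*√131485 ≈ 362.61*I)
√((234226 + 94781)*(-197764 + 79622) + g) = √((234226 + 94781)*(-197764 + 79622) + I*√131485) = √(329007*(-118142) + I*√131485) = √(-38869544994 + I*√131485)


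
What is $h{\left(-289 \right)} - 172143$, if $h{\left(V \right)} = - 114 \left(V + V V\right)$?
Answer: $-9660591$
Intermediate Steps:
$h{\left(V \right)} = - 114 V - 114 V^{2}$ ($h{\left(V \right)} = - 114 \left(V + V^{2}\right) = - 114 V - 114 V^{2}$)
$h{\left(-289 \right)} - 172143 = \left(-114\right) \left(-289\right) \left(1 - 289\right) - 172143 = \left(-114\right) \left(-289\right) \left(-288\right) - 172143 = -9488448 - 172143 = -9660591$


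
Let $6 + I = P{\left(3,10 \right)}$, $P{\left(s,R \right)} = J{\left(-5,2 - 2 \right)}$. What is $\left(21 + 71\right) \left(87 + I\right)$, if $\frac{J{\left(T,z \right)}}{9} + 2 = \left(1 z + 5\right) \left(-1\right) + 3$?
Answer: $4140$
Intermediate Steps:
$J{\left(T,z \right)} = -36 - 9 z$ ($J{\left(T,z \right)} = -18 + 9 \left(\left(1 z + 5\right) \left(-1\right) + 3\right) = -18 + 9 \left(\left(z + 5\right) \left(-1\right) + 3\right) = -18 + 9 \left(\left(5 + z\right) \left(-1\right) + 3\right) = -18 + 9 \left(\left(-5 - z\right) + 3\right) = -18 + 9 \left(-2 - z\right) = -18 - \left(18 + 9 z\right) = -36 - 9 z$)
$P{\left(s,R \right)} = -36$ ($P{\left(s,R \right)} = -36 - 9 \left(2 - 2\right) = -36 - 0 = -36 + 0 = -36$)
$I = -42$ ($I = -6 - 36 = -42$)
$\left(21 + 71\right) \left(87 + I\right) = \left(21 + 71\right) \left(87 - 42\right) = 92 \cdot 45 = 4140$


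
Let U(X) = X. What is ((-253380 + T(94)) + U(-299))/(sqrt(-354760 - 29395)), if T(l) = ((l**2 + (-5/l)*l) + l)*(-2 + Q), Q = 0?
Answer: 271529*I*sqrt(384155)/384155 ≈ 438.09*I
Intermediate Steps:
T(l) = 10 - 2*l - 2*l**2 (T(l) = ((l**2 + (-5/l)*l) + l)*(-2 + 0) = ((l**2 - 5) + l)*(-2) = ((-5 + l**2) + l)*(-2) = (-5 + l + l**2)*(-2) = 10 - 2*l - 2*l**2)
((-253380 + T(94)) + U(-299))/(sqrt(-354760 - 29395)) = ((-253380 + (10 - 2*94 - 2*94**2)) - 299)/(sqrt(-354760 - 29395)) = ((-253380 + (10 - 188 - 2*8836)) - 299)/(sqrt(-384155)) = ((-253380 + (10 - 188 - 17672)) - 299)/((I*sqrt(384155))) = ((-253380 - 17850) - 299)*(-I*sqrt(384155)/384155) = (-271230 - 299)*(-I*sqrt(384155)/384155) = -(-271529)*I*sqrt(384155)/384155 = 271529*I*sqrt(384155)/384155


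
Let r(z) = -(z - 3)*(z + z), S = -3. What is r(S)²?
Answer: 1296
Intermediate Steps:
r(z) = -2*z*(-3 + z) (r(z) = -(-3 + z)*2*z = -2*z*(-3 + z))
r(S)² = (2*(-3)*(3 - 1*(-3)))² = (2*(-3)*(3 + 3))² = (2*(-3)*6)² = (-36)² = 1296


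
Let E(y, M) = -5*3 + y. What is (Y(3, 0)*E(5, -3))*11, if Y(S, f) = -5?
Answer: 550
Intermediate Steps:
E(y, M) = -15 + y
(Y(3, 0)*E(5, -3))*11 = -5*(-15 + 5)*11 = -5*(-10)*11 = 50*11 = 550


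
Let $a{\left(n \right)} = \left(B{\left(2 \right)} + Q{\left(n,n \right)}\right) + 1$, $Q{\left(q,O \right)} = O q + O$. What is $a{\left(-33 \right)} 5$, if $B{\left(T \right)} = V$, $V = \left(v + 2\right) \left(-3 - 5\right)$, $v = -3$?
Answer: $5325$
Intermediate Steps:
$Q{\left(q,O \right)} = O + O q$
$V = 8$ ($V = \left(-3 + 2\right) \left(-3 - 5\right) = \left(-1\right) \left(-8\right) = 8$)
$B{\left(T \right)} = 8$
$a{\left(n \right)} = 9 + n \left(1 + n\right)$ ($a{\left(n \right)} = \left(8 + n \left(1 + n\right)\right) + 1 = 9 + n \left(1 + n\right)$)
$a{\left(-33 \right)} 5 = \left(9 - 33 \left(1 - 33\right)\right) 5 = \left(9 - -1056\right) 5 = \left(9 + 1056\right) 5 = 1065 \cdot 5 = 5325$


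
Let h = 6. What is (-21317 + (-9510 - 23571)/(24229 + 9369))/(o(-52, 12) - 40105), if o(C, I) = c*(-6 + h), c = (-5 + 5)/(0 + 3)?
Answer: 716241647/1347447790 ≈ 0.53155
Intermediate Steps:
c = 0 (c = 0/3 = 0*(⅓) = 0)
o(C, I) = 0 (o(C, I) = 0*(-6 + 6) = 0*0 = 0)
(-21317 + (-9510 - 23571)/(24229 + 9369))/(o(-52, 12) - 40105) = (-21317 + (-9510 - 23571)/(24229 + 9369))/(0 - 40105) = (-21317 - 33081/33598)/(-40105) = (-21317 - 33081*1/33598)*(-1/40105) = (-21317 - 33081/33598)*(-1/40105) = -716241647/33598*(-1/40105) = 716241647/1347447790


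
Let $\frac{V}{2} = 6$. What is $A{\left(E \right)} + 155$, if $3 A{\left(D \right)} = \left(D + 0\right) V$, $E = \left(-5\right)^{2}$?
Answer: $255$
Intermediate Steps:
$V = 12$ ($V = 2 \cdot 6 = 12$)
$E = 25$
$A{\left(D \right)} = 4 D$ ($A{\left(D \right)} = \frac{\left(D + 0\right) 12}{3} = \frac{D 12}{3} = \frac{12 D}{3} = 4 D$)
$A{\left(E \right)} + 155 = 4 \cdot 25 + 155 = 100 + 155 = 255$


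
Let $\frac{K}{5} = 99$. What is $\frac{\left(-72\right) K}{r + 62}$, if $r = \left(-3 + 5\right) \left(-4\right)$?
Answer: $-660$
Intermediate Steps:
$K = 495$ ($K = 5 \cdot 99 = 495$)
$r = -8$ ($r = 2 \left(-4\right) = -8$)
$\frac{\left(-72\right) K}{r + 62} = \frac{\left(-72\right) 495}{-8 + 62} = - \frac{35640}{54} = \left(-35640\right) \frac{1}{54} = -660$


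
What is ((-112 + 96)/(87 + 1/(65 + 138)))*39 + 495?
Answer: 4308009/8831 ≈ 487.83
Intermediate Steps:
((-112 + 96)/(87 + 1/(65 + 138)))*39 + 495 = -16/(87 + 1/203)*39 + 495 = -16/17662/203*39 + 495 = -16*203/17662*39 + 495 = -1624/8831*39 + 495 = -63336/8831 + 495 = 4308009/8831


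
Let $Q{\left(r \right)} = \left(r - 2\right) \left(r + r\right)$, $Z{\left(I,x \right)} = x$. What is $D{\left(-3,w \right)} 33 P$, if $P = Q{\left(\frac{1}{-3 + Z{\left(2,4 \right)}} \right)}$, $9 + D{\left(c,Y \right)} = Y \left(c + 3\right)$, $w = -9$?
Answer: $594$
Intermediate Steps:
$Q{\left(r \right)} = 2 r \left(-2 + r\right)$ ($Q{\left(r \right)} = \left(-2 + r\right) 2 r = 2 r \left(-2 + r\right)$)
$D{\left(c,Y \right)} = -9 + Y \left(3 + c\right)$ ($D{\left(c,Y \right)} = -9 + Y \left(c + 3\right) = -9 + Y \left(3 + c\right)$)
$P = -2$ ($P = \frac{2 \left(-2 + \frac{1}{-3 + 4}\right)}{-3 + 4} = \frac{2 \left(-2 + 1^{-1}\right)}{1} = 2 \cdot 1 \left(-2 + 1\right) = 2 \cdot 1 \left(-1\right) = -2$)
$D{\left(-3,w \right)} 33 P = \left(-9 + 3 \left(-9\right) - -27\right) 33 \left(-2\right) = \left(-9 - 27 + 27\right) 33 \left(-2\right) = \left(-9\right) 33 \left(-2\right) = \left(-297\right) \left(-2\right) = 594$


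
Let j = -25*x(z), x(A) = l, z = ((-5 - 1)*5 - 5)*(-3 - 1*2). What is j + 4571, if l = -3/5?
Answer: 4586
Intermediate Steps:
l = -3/5 (l = -3*1/5 = -3/5 ≈ -0.60000)
z = 175 (z = (-6*5 - 5)*(-3 - 2) = (-30 - 5)*(-5) = -35*(-5) = 175)
x(A) = -3/5
j = 15 (j = -25*(-3/5) = 15)
j + 4571 = 15 + 4571 = 4586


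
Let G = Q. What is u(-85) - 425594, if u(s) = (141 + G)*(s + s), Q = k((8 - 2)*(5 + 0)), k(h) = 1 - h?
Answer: -444634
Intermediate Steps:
Q = -29 (Q = 1 - (8 - 2)*(5 + 0) = 1 - 6*5 = 1 - 1*30 = 1 - 30 = -29)
G = -29
u(s) = 224*s (u(s) = (141 - 29)*(s + s) = 112*(2*s) = 224*s)
u(-85) - 425594 = 224*(-85) - 425594 = -19040 - 425594 = -444634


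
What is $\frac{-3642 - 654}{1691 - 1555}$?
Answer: $- \frac{537}{17} \approx -31.588$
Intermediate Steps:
$\frac{-3642 - 654}{1691 - 1555} = - \frac{4296}{136} = \left(-4296\right) \frac{1}{136} = - \frac{537}{17}$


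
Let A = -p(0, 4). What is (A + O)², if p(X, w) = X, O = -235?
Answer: 55225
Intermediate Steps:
A = 0 (A = -1*0 = 0)
(A + O)² = (0 - 235)² = (-235)² = 55225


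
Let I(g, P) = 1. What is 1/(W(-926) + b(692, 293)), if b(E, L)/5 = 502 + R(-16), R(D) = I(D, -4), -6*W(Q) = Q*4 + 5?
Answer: 2/6263 ≈ 0.00031934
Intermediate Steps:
W(Q) = -⅚ - 2*Q/3 (W(Q) = -(Q*4 + 5)/6 = -(4*Q + 5)/6 = -(5 + 4*Q)/6 = -⅚ - 2*Q/3)
R(D) = 1
b(E, L) = 2515 (b(E, L) = 5*(502 + 1) = 5*503 = 2515)
1/(W(-926) + b(692, 293)) = 1/((-⅚ - ⅔*(-926)) + 2515) = 1/((-⅚ + 1852/3) + 2515) = 1/(1233/2 + 2515) = 1/(6263/2) = 2/6263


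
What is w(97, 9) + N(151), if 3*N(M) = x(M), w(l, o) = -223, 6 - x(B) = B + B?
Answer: -965/3 ≈ -321.67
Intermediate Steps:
x(B) = 6 - 2*B (x(B) = 6 - (B + B) = 6 - 2*B)
N(M) = 2 - 2*M/3 (N(M) = (6 - 2*M)/3 = 2 - 2*M/3)
w(97, 9) + N(151) = -223 + (2 - 2/3*151) = -223 + (2 - 302/3) = -223 - 296/3 = -965/3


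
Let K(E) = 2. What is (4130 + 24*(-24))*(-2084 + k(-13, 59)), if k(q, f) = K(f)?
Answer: -7399428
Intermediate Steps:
k(q, f) = 2
(4130 + 24*(-24))*(-2084 + k(-13, 59)) = (4130 + 24*(-24))*(-2084 + 2) = (4130 - 576)*(-2082) = 3554*(-2082) = -7399428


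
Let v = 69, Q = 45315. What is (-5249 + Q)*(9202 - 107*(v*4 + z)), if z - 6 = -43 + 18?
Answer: -733087602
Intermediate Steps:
z = -19 (z = 6 + (-43 + 18) = 6 - 25 = -19)
(-5249 + Q)*(9202 - 107*(v*4 + z)) = (-5249 + 45315)*(9202 - 107*(69*4 - 19)) = 40066*(9202 - 107*(276 - 19)) = 40066*(9202 - 107*257) = 40066*(9202 - 27499) = 40066*(-18297) = -733087602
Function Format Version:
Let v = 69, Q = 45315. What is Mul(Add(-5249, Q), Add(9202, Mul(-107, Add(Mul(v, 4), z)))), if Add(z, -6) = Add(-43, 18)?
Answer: -733087602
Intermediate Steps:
z = -19 (z = Add(6, Add(-43, 18)) = Add(6, -25) = -19)
Mul(Add(-5249, Q), Add(9202, Mul(-107, Add(Mul(v, 4), z)))) = Mul(Add(-5249, 45315), Add(9202, Mul(-107, Add(Mul(69, 4), -19)))) = Mul(40066, Add(9202, Mul(-107, Add(276, -19)))) = Mul(40066, Add(9202, Mul(-107, 257))) = Mul(40066, Add(9202, -27499)) = Mul(40066, -18297) = -733087602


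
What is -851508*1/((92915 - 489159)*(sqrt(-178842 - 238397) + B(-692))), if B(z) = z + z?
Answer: -98207256/77026366465 - 70959*I*sqrt(417239)/77026366465 ≈ -0.001275 - 0.00059506*I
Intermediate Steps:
B(z) = 2*z
-851508*1/((92915 - 489159)*(sqrt(-178842 - 238397) + B(-692))) = -851508*1/((92915 - 489159)*(sqrt(-178842 - 238397) + 2*(-692))) = -851508*(-1/(396244*(sqrt(-417239) - 1384))) = -851508*(-1/(396244*(I*sqrt(417239) - 1384))) = -851508*(-1/(396244*(-1384 + I*sqrt(417239)))) = -851508/(548401696 - 396244*I*sqrt(417239))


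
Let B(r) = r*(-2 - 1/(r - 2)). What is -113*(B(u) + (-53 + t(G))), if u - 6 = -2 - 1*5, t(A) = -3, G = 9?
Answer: 18419/3 ≈ 6139.7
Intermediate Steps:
u = -1 (u = 6 + (-2 - 1*5) = 6 + (-2 - 5) = 6 - 7 = -1)
B(r) = r*(-2 - 1/(-2 + r))
-113*(B(u) + (-53 + t(G))) = -113*(-(3 - 2*(-1))/(-2 - 1) + (-53 - 3)) = -113*(-1*(3 + 2)/(-3) - 56) = -113*(-1*(-⅓)*5 - 56) = -113*(5/3 - 56) = -113*(-163/3) = 18419/3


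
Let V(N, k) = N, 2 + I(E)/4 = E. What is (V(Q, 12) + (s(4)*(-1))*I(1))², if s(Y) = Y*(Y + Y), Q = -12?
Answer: 13456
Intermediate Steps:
I(E) = -8 + 4*E
s(Y) = 2*Y² (s(Y) = Y*(2*Y) = 2*Y²)
(V(Q, 12) + (s(4)*(-1))*I(1))² = (-12 + ((2*4²)*(-1))*(-8 + 4*1))² = (-12 + ((2*16)*(-1))*(-8 + 4))² = (-12 + (32*(-1))*(-4))² = (-12 - 32*(-4))² = (-12 + 128)² = 116² = 13456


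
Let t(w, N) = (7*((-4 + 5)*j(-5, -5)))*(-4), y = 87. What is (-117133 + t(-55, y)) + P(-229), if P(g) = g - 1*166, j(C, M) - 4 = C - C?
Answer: -117640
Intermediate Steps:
j(C, M) = 4 (j(C, M) = 4 + (C - C) = 4 + 0 = 4)
P(g) = -166 + g (P(g) = g - 166 = -166 + g)
t(w, N) = -112 (t(w, N) = (7*((-4 + 5)*4))*(-4) = (7*(1*4))*(-4) = (7*4)*(-4) = 28*(-4) = -112)
(-117133 + t(-55, y)) + P(-229) = (-117133 - 112) + (-166 - 229) = -117245 - 395 = -117640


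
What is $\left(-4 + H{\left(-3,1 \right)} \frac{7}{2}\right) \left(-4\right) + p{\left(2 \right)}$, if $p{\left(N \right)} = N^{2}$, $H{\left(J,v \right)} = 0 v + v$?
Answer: $6$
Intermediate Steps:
$H{\left(J,v \right)} = v$ ($H{\left(J,v \right)} = 0 + v = v$)
$\left(-4 + H{\left(-3,1 \right)} \frac{7}{2}\right) \left(-4\right) + p{\left(2 \right)} = \left(-4 + 1 \cdot \frac{7}{2}\right) \left(-4\right) + 2^{2} = \left(-4 + 1 \cdot 7 \cdot \frac{1}{2}\right) \left(-4\right) + 4 = \left(-4 + 1 \cdot \frac{7}{2}\right) \left(-4\right) + 4 = \left(-4 + \frac{7}{2}\right) \left(-4\right) + 4 = \left(- \frac{1}{2}\right) \left(-4\right) + 4 = 2 + 4 = 6$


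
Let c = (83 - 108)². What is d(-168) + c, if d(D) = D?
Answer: 457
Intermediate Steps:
c = 625 (c = (-25)² = 625)
d(-168) + c = -168 + 625 = 457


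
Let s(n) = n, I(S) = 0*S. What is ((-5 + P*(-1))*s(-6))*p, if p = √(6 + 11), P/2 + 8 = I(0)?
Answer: -66*√17 ≈ -272.13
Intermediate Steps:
I(S) = 0
P = -16 (P = -16 + 2*0 = -16 + 0 = -16)
p = √17 ≈ 4.1231
((-5 + P*(-1))*s(-6))*p = ((-5 - 16*(-1))*(-6))*√17 = ((-5 + 16)*(-6))*√17 = (11*(-6))*√17 = -66*√17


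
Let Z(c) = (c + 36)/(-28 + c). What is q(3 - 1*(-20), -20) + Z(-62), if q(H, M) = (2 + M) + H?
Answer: 238/45 ≈ 5.2889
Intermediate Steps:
q(H, M) = 2 + H + M
Z(c) = (36 + c)/(-28 + c)
q(3 - 1*(-20), -20) + Z(-62) = (2 + (3 - 1*(-20)) - 20) + (36 - 62)/(-28 - 62) = (2 + (3 + 20) - 20) - 26/(-90) = (2 + 23 - 20) - 1/90*(-26) = 5 + 13/45 = 238/45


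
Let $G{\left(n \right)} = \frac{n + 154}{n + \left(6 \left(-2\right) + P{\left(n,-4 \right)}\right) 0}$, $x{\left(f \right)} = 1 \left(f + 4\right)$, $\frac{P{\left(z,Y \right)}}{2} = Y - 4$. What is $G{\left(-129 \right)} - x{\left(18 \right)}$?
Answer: $- \frac{2863}{129} \approx -22.194$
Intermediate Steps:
$P{\left(z,Y \right)} = -8 + 2 Y$ ($P{\left(z,Y \right)} = 2 \left(Y - 4\right) = 2 \left(-4 + Y\right) = -8 + 2 Y$)
$x{\left(f \right)} = 4 + f$ ($x{\left(f \right)} = 1 \left(4 + f\right) = 4 + f$)
$G{\left(n \right)} = \frac{154 + n}{n}$ ($G{\left(n \right)} = \frac{n + 154}{n + \left(6 \left(-2\right) + \left(-8 + 2 \left(-4\right)\right)\right) 0} = \frac{154 + n}{n + \left(-12 - 16\right) 0} = \frac{154 + n}{n - 0} = \frac{154 + n}{n + 0} = \frac{154 + n}{n}$)
$G{\left(-129 \right)} - x{\left(18 \right)} = \frac{154 - 129}{-129} - \left(4 + 18\right) = \left(- \frac{1}{129}\right) 25 - 22 = - \frac{25}{129} - 22 = - \frac{2863}{129}$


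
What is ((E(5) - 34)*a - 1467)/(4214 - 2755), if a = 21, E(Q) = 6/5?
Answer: -10779/7295 ≈ -1.4776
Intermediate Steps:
E(Q) = 6/5 (E(Q) = 6*(⅕) = 6/5)
((E(5) - 34)*a - 1467)/(4214 - 2755) = ((6/5 - 34)*21 - 1467)/(4214 - 2755) = (-164/5*21 - 1467)/1459 = (-3444/5 - 1467)*(1/1459) = -10779/5*1/1459 = -10779/7295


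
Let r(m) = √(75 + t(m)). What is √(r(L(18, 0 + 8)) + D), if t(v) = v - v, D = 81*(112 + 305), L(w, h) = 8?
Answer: √(33777 + 5*√3) ≈ 183.81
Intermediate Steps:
D = 33777 (D = 81*417 = 33777)
t(v) = 0
r(m) = 5*√3 (r(m) = √(75 + 0) = √75 = 5*√3)
√(r(L(18, 0 + 8)) + D) = √(5*√3 + 33777) = √(33777 + 5*√3)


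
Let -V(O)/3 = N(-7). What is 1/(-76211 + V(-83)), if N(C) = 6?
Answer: -1/76229 ≈ -1.3118e-5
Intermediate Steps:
V(O) = -18 (V(O) = -3*6 = -18)
1/(-76211 + V(-83)) = 1/(-76211 - 18) = 1/(-76229) = -1/76229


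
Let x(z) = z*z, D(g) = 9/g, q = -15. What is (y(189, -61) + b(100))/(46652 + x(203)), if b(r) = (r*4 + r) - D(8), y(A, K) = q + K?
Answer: 3383/702888 ≈ 0.0048130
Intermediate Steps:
x(z) = z**2
y(A, K) = -15 + K
b(r) = -9/8 + 5*r (b(r) = (r*4 + r) - 9/8 = (4*r + r) - 9/8 = 5*r - 1*9/8 = 5*r - 9/8 = -9/8 + 5*r)
(y(189, -61) + b(100))/(46652 + x(203)) = ((-15 - 61) + (-9/8 + 5*100))/(46652 + 203**2) = (-76 + (-9/8 + 500))/(46652 + 41209) = (-76 + 3991/8)/87861 = (3383/8)*(1/87861) = 3383/702888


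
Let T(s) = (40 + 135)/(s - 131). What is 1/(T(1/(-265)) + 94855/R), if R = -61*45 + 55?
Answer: -9338604/341773493 ≈ -0.027324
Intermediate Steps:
R = -2690 (R = -2745 + 55 = -2690)
T(s) = 175/(-131 + s)
1/(T(1/(-265)) + 94855/R) = 1/(175/(-131 + 1/(-265)) + 94855/(-2690)) = 1/(175/(-131 - 1/265) + 94855*(-1/2690)) = 1/(175/(-34716/265) - 18971/538) = 1/(175*(-265/34716) - 18971/538) = 1/(-46375/34716 - 18971/538) = 1/(-341773493/9338604) = -9338604/341773493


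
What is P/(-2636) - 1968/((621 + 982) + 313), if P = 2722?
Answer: -1300375/631322 ≈ -2.0598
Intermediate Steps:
P/(-2636) - 1968/((621 + 982) + 313) = 2722/(-2636) - 1968/((621 + 982) + 313) = 2722*(-1/2636) - 1968/(1603 + 313) = -1361/1318 - 1968/1916 = -1361/1318 - 1968*1/1916 = -1361/1318 - 492/479 = -1300375/631322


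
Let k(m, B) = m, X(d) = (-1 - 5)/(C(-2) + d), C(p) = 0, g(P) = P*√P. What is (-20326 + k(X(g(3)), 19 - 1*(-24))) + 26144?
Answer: 5818 - 2*√3/3 ≈ 5816.8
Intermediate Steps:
g(P) = P^(3/2)
X(d) = -6/d (X(d) = (-1 - 5)/(0 + d) = -6/d)
(-20326 + k(X(g(3)), 19 - 1*(-24))) + 26144 = (-20326 - 6*√3/9) + 26144 = (-20326 - 2*√3/3) + 26144 = 5818 - 2*√3/3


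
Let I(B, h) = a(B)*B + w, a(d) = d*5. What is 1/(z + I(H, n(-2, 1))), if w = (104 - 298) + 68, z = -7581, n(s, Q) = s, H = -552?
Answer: 1/1515813 ≈ 6.5971e-7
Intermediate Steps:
a(d) = 5*d
w = -126 (w = -194 + 68 = -126)
I(B, h) = -126 + 5*B² (I(B, h) = (5*B)*B - 126 = 5*B² - 126 = -126 + 5*B²)
1/(z + I(H, n(-2, 1))) = 1/(-7581 + (-126 + 5*(-552)²)) = 1/(-7581 + (-126 + 5*304704)) = 1/(-7581 + (-126 + 1523520)) = 1/(-7581 + 1523394) = 1/1515813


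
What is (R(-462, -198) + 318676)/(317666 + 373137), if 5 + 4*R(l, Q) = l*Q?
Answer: 1366175/2763212 ≈ 0.49442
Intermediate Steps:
R(l, Q) = -5/4 + Q*l/4 (R(l, Q) = -5/4 + (l*Q)/4 = -5/4 + (Q*l)/4 = -5/4 + Q*l/4)
(R(-462, -198) + 318676)/(317666 + 373137) = ((-5/4 + (1/4)*(-198)*(-462)) + 318676)/(317666 + 373137) = ((-5/4 + 22869) + 318676)/690803 = (91471/4 + 318676)*(1/690803) = (1366175/4)*(1/690803) = 1366175/2763212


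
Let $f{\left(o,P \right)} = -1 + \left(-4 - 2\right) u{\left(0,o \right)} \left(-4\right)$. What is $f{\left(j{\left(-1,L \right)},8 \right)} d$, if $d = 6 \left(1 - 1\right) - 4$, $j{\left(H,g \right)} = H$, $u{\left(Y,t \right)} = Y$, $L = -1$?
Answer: $4$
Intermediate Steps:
$f{\left(o,P \right)} = -1$ ($f{\left(o,P \right)} = -1 + \left(-4 - 2\right) 0 \left(-4\right) = -1 + \left(-6\right) 0 \left(-4\right) = -1 + 0 \left(-4\right) = -1 + 0 = -1$)
$d = -4$ ($d = 6 \cdot 0 - 4 = 0 - 4 = -4$)
$f{\left(j{\left(-1,L \right)},8 \right)} d = \left(-1\right) \left(-4\right) = 4$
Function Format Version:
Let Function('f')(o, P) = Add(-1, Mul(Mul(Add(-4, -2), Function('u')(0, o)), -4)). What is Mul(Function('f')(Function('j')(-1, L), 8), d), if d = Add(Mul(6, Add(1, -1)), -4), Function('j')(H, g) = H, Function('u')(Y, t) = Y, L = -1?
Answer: 4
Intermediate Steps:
Function('f')(o, P) = -1 (Function('f')(o, P) = Add(-1, Mul(Mul(Add(-4, -2), 0), -4)) = Add(-1, Mul(Mul(-6, 0), -4)) = Add(-1, Mul(0, -4)) = Add(-1, 0) = -1)
d = -4 (d = Add(Mul(6, 0), -4) = Add(0, -4) = -4)
Mul(Function('f')(Function('j')(-1, L), 8), d) = Mul(-1, -4) = 4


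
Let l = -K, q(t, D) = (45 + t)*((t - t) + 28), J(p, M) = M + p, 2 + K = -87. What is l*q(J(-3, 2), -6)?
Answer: 109648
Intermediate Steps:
K = -89 (K = -2 - 87 = -89)
q(t, D) = 1260 + 28*t (q(t, D) = (45 + t)*(0 + 28) = (45 + t)*28 = 1260 + 28*t)
l = 89 (l = -1*(-89) = 89)
l*q(J(-3, 2), -6) = 89*(1260 + 28*(2 - 3)) = 89*(1260 + 28*(-1)) = 89*(1260 - 28) = 89*1232 = 109648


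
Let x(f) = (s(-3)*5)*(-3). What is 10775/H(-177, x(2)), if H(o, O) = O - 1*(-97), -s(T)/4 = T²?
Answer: 10775/637 ≈ 16.915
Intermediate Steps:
s(T) = -4*T²
x(f) = 540 (x(f) = (-4*(-3)²*5)*(-3) = (-4*9*5)*(-3) = -36*5*(-3) = -180*(-3) = 540)
H(o, O) = 97 + O (H(o, O) = O + 97 = 97 + O)
10775/H(-177, x(2)) = 10775/(97 + 540) = 10775/637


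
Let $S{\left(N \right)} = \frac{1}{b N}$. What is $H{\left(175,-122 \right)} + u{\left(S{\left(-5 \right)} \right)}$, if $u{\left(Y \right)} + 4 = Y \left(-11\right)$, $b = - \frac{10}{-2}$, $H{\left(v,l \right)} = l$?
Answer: $- \frac{3139}{25} \approx -125.56$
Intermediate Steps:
$b = 5$ ($b = \left(-10\right) \left(- \frac{1}{2}\right) = 5$)
$S{\left(N \right)} = \frac{1}{5 N}$
$u{\left(Y \right)} = -4 - 11 Y$ ($u{\left(Y \right)} = -4 + Y \left(-11\right) = -4 - 11 Y$)
$H{\left(175,-122 \right)} + u{\left(S{\left(-5 \right)} \right)} = -122 - \left(4 + 11 \frac{1}{5 \left(-5\right)}\right) = -122 - \left(4 + 11 \cdot \frac{1}{5} \left(- \frac{1}{5}\right)\right) = -122 - \frac{89}{25} = - \frac{3139}{25}$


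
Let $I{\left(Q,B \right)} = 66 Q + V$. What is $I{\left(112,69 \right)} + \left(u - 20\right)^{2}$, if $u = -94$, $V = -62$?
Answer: $20326$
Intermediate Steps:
$I{\left(Q,B \right)} = -62 + 66 Q$ ($I{\left(Q,B \right)} = 66 Q - 62 = -62 + 66 Q$)
$I{\left(112,69 \right)} + \left(u - 20\right)^{2} = \left(-62 + 66 \cdot 112\right) + \left(-94 - 20\right)^{2} = \left(-62 + 7392\right) + \left(-114\right)^{2} = 7330 + 12996 = 20326$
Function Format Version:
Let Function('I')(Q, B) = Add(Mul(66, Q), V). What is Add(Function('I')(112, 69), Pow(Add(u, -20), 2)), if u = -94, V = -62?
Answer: 20326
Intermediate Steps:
Function('I')(Q, B) = Add(-62, Mul(66, Q)) (Function('I')(Q, B) = Add(Mul(66, Q), -62) = Add(-62, Mul(66, Q)))
Add(Function('I')(112, 69), Pow(Add(u, -20), 2)) = Add(Add(-62, Mul(66, 112)), Pow(Add(-94, -20), 2)) = Add(Add(-62, 7392), Pow(-114, 2)) = Add(7330, 12996) = 20326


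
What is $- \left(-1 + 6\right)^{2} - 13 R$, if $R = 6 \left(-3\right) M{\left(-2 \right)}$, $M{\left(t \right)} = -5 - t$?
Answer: $-727$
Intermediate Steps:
$R = 54$ ($R = 6 \left(-3\right) \left(-5 - -2\right) = - 18 \left(-5 + 2\right) = \left(-18\right) \left(-3\right) = 54$)
$- \left(-1 + 6\right)^{2} - 13 R = - \left(-1 + 6\right)^{2} - 702 = - 5^{2} - 702 = \left(-1\right) 25 - 702 = -25 - 702 = -727$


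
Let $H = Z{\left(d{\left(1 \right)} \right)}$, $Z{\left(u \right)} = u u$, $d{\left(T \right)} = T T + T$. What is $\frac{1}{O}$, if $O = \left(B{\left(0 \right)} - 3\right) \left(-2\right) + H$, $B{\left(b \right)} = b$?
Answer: $\frac{1}{10} \approx 0.1$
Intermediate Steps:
$d{\left(T \right)} = T + T^{2}$ ($d{\left(T \right)} = T^{2} + T = T + T^{2}$)
$Z{\left(u \right)} = u^{2}$
$H = 4$ ($H = \left(1 \left(1 + 1\right)\right)^{2} = \left(1 \cdot 2\right)^{2} = 2^{2} = 4$)
$O = 10$ ($O = \left(0 - 3\right) \left(-2\right) + 4 = \left(-3\right) \left(-2\right) + 4 = 6 + 4 = 10$)
$\frac{1}{O} = \frac{1}{10}$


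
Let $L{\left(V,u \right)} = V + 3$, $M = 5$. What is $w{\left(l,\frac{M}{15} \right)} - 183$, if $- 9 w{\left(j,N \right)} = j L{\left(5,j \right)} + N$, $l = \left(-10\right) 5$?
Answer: $- \frac{3742}{27} \approx -138.59$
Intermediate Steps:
$L{\left(V,u \right)} = 3 + V$
$l = -50$
$w{\left(j,N \right)} = - \frac{8 j}{9} - \frac{N}{9}$ ($w{\left(j,N \right)} = - \frac{j \left(3 + 5\right) + N}{9} = - \frac{j 8 + N}{9} = - \frac{8 j + N}{9} = - \frac{N + 8 j}{9} = - \frac{8 j}{9} - \frac{N}{9}$)
$w{\left(l,\frac{M}{15} \right)} - 183 = \left(\left(- \frac{8}{9}\right) \left(-50\right) - \frac{5 \cdot \frac{1}{15}}{9}\right) - 183 = \left(\frac{400}{9} - \frac{5 \cdot \frac{1}{15}}{9}\right) - 183 = \left(\frac{400}{9} - \frac{1}{27}\right) - 183 = \frac{1199}{27} - 183 = - \frac{3742}{27}$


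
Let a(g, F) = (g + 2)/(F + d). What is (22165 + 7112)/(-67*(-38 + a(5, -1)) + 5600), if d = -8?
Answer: 263493/73783 ≈ 3.5712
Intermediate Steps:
a(g, F) = (2 + g)/(-8 + F) (a(g, F) = (g + 2)/(F - 8) = (2 + g)/(-8 + F))
(22165 + 7112)/(-67*(-38 + a(5, -1)) + 5600) = (22165 + 7112)/(-67*(-38 + (2 + 5)/(-8 - 1)) + 5600) = 29277/(-67*(-38 + 7/(-9)) + 5600) = 29277/(-67*(-38 - ⅑*7) + 5600) = 29277/(-67*(-38 - 7/9) + 5600) = 29277/(-67*(-349/9) + 5600) = 29277/(23383/9 + 5600) = 29277/(73783/9) = 29277*(9/73783) = 263493/73783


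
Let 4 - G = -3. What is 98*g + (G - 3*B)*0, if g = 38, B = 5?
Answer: 3724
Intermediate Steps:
G = 7 (G = 4 - 1*(-3) = 4 + 3 = 7)
98*g + (G - 3*B)*0 = 98*38 + (7 - 3*5)*0 = 3724 + (7 - 15)*0 = 3724 - 8*0 = 3724 + 0 = 3724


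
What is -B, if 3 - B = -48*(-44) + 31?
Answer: 2140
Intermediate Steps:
B = -2140 (B = 3 - (-48*(-44) + 31) = 3 - (2112 + 31) = 3 - 1*2143 = 3 - 2143 = -2140)
-B = -1*(-2140) = 2140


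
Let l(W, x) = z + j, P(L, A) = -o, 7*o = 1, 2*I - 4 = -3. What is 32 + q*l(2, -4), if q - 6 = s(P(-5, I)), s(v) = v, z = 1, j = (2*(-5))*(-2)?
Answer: 155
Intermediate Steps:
I = ½ (I = 2 + (½)*(-3) = 2 - 3/2 = ½ ≈ 0.50000)
o = ⅐ (o = (⅐)*1 = ⅐ ≈ 0.14286)
P(L, A) = -⅐ (P(L, A) = -1*⅐ = -⅐)
j = 20 (j = -10*(-2) = 20)
l(W, x) = 21 (l(W, x) = 1 + 20 = 21)
q = 41/7 (q = 6 - ⅐ = 41/7 ≈ 5.8571)
32 + q*l(2, -4) = 32 + (41/7)*21 = 32 + 123 = 155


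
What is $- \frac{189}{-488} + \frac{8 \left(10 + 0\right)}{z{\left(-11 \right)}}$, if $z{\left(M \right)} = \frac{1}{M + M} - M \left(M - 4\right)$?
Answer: $- \frac{172621}{1771928} \approx -0.09742$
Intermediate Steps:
$z{\left(M \right)} = \frac{1}{2 M} - M \left(-4 + M\right)$
$- \frac{189}{-488} + \frac{8 \left(10 + 0\right)}{z{\left(-11 \right)}} = - \frac{189}{-488} + \frac{8 \left(10 + 0\right)}{\frac{1}{2 \left(-11\right)} - \left(-11\right)^{2} + 4 \left(-11\right)} = \left(-189\right) \left(- \frac{1}{488}\right) + \frac{8 \cdot 10}{\frac{1}{2} \left(- \frac{1}{11}\right) - 121 - 44} = \frac{189}{488} + \frac{80}{- \frac{1}{22} - 121 - 44} = \frac{189}{488} + \frac{80}{- \frac{3631}{22}} = \frac{189}{488} + 80 \left(- \frac{22}{3631}\right) = \frac{189}{488} - \frac{1760}{3631} = - \frac{172621}{1771928}$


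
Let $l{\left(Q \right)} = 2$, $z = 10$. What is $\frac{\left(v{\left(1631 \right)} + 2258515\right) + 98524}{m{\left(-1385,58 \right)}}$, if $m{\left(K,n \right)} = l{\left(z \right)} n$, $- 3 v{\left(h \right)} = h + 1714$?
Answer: $\frac{588981}{29} \approx 20310.0$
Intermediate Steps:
$v{\left(h \right)} = - \frac{1714}{3} - \frac{h}{3}$ ($v{\left(h \right)} = - \frac{h + 1714}{3} = - \frac{1714 + h}{3} = - \frac{1714}{3} - \frac{h}{3}$)
$m{\left(K,n \right)} = 2 n$
$\frac{\left(v{\left(1631 \right)} + 2258515\right) + 98524}{m{\left(-1385,58 \right)}} = \frac{\left(\left(- \frac{1714}{3} - \frac{1631}{3}\right) + 2258515\right) + 98524}{2 \cdot 58} = \frac{\left(\left(- \frac{1714}{3} - \frac{1631}{3}\right) + 2258515\right) + 98524}{116} = \left(\left(-1115 + 2258515\right) + 98524\right) \frac{1}{116} = \left(2257400 + 98524\right) \frac{1}{116} = 2355924 \cdot \frac{1}{116} = \frac{588981}{29}$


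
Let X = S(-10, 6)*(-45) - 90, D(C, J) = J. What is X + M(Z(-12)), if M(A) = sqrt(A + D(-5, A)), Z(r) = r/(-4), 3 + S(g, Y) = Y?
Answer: -225 + sqrt(6) ≈ -222.55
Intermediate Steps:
S(g, Y) = -3 + Y
Z(r) = -r/4 (Z(r) = r*(-1/4) = -r/4)
M(A) = sqrt(2)*sqrt(A) (M(A) = sqrt(A + A) = sqrt(2*A) = sqrt(2)*sqrt(A))
X = -225 (X = (-3 + 6)*(-45) - 90 = 3*(-45) - 90 = -135 - 90 = -225)
X + M(Z(-12)) = -225 + sqrt(2)*sqrt(-1/4*(-12)) = -225 + sqrt(2)*sqrt(3) = -225 + sqrt(6)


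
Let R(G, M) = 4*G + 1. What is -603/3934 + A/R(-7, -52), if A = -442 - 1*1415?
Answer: 2429719/35406 ≈ 68.625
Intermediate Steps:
R(G, M) = 1 + 4*G
A = -1857 (A = -442 - 1415 = -1857)
-603/3934 + A/R(-7, -52) = -603/3934 - 1857/(1 + 4*(-7)) = -603*1/3934 - 1857/(1 - 28) = -603/3934 - 1857/(-27) = -603/3934 - 1857*(-1/27) = -603/3934 + 619/9 = 2429719/35406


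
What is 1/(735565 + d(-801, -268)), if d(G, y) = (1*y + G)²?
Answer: 1/1878326 ≈ 5.3239e-7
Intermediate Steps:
d(G, y) = (G + y)² (d(G, y) = (y + G)² = (G + y)²)
1/(735565 + d(-801, -268)) = 1/(735565 + (-801 - 268)²) = 1/(735565 + (-1069)²) = 1/(735565 + 1142761) = 1/1878326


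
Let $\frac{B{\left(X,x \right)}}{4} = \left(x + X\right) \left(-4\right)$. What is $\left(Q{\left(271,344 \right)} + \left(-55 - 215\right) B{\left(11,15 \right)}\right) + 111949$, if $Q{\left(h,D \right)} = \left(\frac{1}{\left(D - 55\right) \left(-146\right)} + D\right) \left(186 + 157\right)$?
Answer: $\frac{14441360291}{42194} \approx 3.4226 \cdot 10^{5}$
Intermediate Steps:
$B{\left(X,x \right)} = - 16 X - 16 x$ ($B{\left(X,x \right)} = 4 \left(x + X\right) \left(-4\right) = 4 \left(X + x\right) \left(-4\right) = 4 \left(- 4 X - 4 x\right) = - 16 X - 16 x$)
$Q{\left(h,D \right)} = 343 D - \frac{343}{146 \left(-55 + D\right)}$ ($Q{\left(h,D \right)} = \left(\frac{1}{-55 + D} \left(- \frac{1}{146}\right) + D\right) 343 = \left(- \frac{1}{146 \left(-55 + D\right)} + D\right) 343 = \left(D - \frac{1}{146 \left(-55 + D\right)}\right) 343 = 343 D - \frac{343}{146 \left(-55 + D\right)}$)
$\left(Q{\left(271,344 \right)} + \left(-55 - 215\right) B{\left(11,15 \right)}\right) + 111949 = \left(\frac{343 \left(-1 - 2762320 + 146 \cdot 344^{2}\right)}{146 \left(-55 + 344\right)} + \left(-55 - 215\right) \left(\left(-16\right) 11 - 240\right)\right) + 111949 = \left(\frac{343 \left(-1 - 2762320 + 146 \cdot 118336\right)}{146 \cdot 289} - 270 \left(-176 - 240\right)\right) + 111949 = \left(\frac{343}{146} \cdot \frac{1}{289} \left(-1 - 2762320 + 17277056\right) - -112320\right) + 111949 = \left(\frac{343}{146} \cdot \frac{1}{289} \cdot 14514735 + 112320\right) + 111949 = \left(\frac{4978554105}{42194} + 112320\right) + 111949 = \frac{9717784185}{42194} + 111949 = \frac{14441360291}{42194}$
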